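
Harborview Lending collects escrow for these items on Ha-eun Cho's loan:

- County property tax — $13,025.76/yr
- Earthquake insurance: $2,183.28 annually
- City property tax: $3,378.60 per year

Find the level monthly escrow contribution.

$1,548.97

County property tax — $13,025.76/yr
Earthquake insurance — $2,183.28/yr
City property tax — $3,378.60/yr
Annual escrow total = $13,025.76 + $2,183.28 + $3,378.60 = $18,587.64
Base monthly escrow = $18,587.64 ÷ 12 = $1,548.97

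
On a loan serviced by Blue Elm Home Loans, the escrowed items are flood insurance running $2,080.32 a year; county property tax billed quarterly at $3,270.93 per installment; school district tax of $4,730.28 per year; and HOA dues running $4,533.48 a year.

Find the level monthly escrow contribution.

$2,035.65

Flood insurance = $2,080.32/yr
County property tax = $3,270.93 × 4 = $13,083.72/yr
School district tax = $4,730.28/yr
HOA dues = $4,533.48/yr
Total annual escrow = $2,080.32 + $13,083.72 + $4,730.28 + $4,533.48 = $24,427.80
Monthly escrow = $24,427.80 ÷ 12 = $2,035.65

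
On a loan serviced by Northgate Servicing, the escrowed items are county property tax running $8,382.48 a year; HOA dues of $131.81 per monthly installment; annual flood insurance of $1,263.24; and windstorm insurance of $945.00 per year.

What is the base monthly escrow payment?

County property tax: $8,382.48 per year
HOA dues: $131.81 × 12 = $1,581.72 per year
Flood insurance: $1,263.24 per year
Windstorm insurance: $945.00 per year
Annual escrow total = $12,172.44
Monthly = $12,172.44 / 12 = $1,014.37

$1,014.37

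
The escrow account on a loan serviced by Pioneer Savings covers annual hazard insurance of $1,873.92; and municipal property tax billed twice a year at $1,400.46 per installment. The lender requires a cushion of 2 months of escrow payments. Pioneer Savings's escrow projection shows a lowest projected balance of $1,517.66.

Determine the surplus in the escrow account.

Hazard insurance — $1,873.92 annually
Municipal property tax — $1,400.46 × 2 = $2,800.92 annually
Yearly total = $1,873.92 + $2,800.92 = $4,674.84
Per month = $4,674.84 ÷ 12 = $389.57
Required reserve = 2 × $389.57 = $779.14
Surplus = $1,517.66 − $779.14 = $738.52

$738.52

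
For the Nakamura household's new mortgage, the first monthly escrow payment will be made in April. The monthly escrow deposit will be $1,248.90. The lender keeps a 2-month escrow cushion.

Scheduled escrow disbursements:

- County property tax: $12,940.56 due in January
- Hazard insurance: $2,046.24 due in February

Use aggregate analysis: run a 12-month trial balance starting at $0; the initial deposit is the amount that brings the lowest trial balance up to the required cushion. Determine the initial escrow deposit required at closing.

Cushion = 2 × $1,248.90 = $2,497.80
Trial balance (start $0, +$1,248.90 each month, − disbursements):
  Apr: +$1,248.90 → $1,248.90
  May: +$1,248.90 → $2,497.80
  Jun: +$1,248.90 → $3,746.70
  Jul: +$1,248.90 → $4,995.60
  Aug: +$1,248.90 → $6,244.50
  Sep: +$1,248.90 → $7,493.40
  Oct: +$1,248.90 → $8,742.30
  Nov: +$1,248.90 → $9,991.20
  Dec: +$1,248.90 → $11,240.10
  Jan: +$1,248.90 − $12,940.56 → -$451.56
  Feb: +$1,248.90 − $2,046.24 → -$1,248.90
  Mar: +$1,248.90 → $0.00
Lowest trial balance = -$1,248.90 (Feb)
Initial deposit = cushion − low point = $2,497.80 − (-$1,248.90) = $3,746.70

$3,746.70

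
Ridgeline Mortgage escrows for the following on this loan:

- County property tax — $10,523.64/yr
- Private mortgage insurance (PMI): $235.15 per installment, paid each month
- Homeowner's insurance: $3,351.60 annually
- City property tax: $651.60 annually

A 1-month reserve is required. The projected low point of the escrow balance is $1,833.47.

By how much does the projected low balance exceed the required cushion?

$387.75

County property tax = $10,523.64 annually
Private mortgage insurance (PMI) = $235.15 × 12 = $2,821.80 annually
Homeowner's insurance = $3,351.60 annually
City property tax = $651.60 annually
Annual escrow total = $10,523.64 + $2,821.80 + $3,351.60 + $651.60 = $17,348.64
Per month = $17,348.64 ÷ 12 = $1,445.72
Cushion = 1 × $1,445.72 = $1,445.72
Surplus = $1,833.47 − $1,445.72 = $387.75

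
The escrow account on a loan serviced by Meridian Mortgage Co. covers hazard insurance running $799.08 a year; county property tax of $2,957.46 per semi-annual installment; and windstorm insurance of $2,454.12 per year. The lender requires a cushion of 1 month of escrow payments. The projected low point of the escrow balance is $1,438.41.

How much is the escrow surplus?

Hazard insurance — $799.08/yr
County property tax — $2,957.46 × 2 = $5,914.92/yr
Windstorm insurance — $2,454.12/yr
Annual escrow total = $9,168.12
Base monthly escrow = $9,168.12 ÷ 12 = $764.01
Required reserve = 1 × $764.01 = $764.01
Surplus = $1,438.41 − $764.01 = $674.40

$674.40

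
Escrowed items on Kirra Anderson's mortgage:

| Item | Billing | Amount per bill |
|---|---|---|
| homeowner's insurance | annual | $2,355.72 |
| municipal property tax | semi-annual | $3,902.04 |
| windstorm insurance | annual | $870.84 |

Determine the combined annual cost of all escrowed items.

Homeowner's insurance = $2,355.72
Municipal property tax = $3,902.04 × 2 = $7,804.08
Windstorm insurance = $870.84
Total per year = $11,030.64

$11,030.64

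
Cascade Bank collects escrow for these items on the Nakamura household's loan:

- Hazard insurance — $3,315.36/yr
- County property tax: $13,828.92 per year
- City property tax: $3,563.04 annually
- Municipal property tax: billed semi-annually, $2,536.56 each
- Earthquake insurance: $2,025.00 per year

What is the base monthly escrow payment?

Hazard insurance = $3,315.36/yr
County property tax = $13,828.92/yr
City property tax = $3,563.04/yr
Municipal property tax = $2,536.56 × 2 = $5,073.12/yr
Earthquake insurance = $2,025.00/yr
Yearly total = $27,805.44
Monthly = $27,805.44 ÷ 12 = $2,317.12

$2,317.12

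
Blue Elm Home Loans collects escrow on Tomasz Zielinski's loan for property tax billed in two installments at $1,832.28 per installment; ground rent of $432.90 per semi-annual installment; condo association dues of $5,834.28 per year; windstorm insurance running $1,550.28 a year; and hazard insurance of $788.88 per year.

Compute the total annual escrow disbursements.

$12,703.80

Property tax — $1,832.28 × 2 = $3,664.56 annually
Ground rent — $432.90 × 2 = $865.80 annually
Condo association dues — $5,834.28 annually
Windstorm insurance — $1,550.28 annually
Hazard insurance — $788.88 annually
Yearly total = $12,703.80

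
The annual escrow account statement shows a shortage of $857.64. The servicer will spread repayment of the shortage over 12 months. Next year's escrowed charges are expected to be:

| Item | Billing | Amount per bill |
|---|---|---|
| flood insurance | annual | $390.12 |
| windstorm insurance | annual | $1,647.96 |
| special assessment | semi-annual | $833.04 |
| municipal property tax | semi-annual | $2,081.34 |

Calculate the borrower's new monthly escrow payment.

Flood insurance — $390.12
Windstorm insurance — $1,647.96
Special assessment — $833.04 × 2 = $1,666.08
Municipal property tax — $2,081.34 × 2 = $4,162.68
Combined annual = $390.12 + $1,647.96 + $1,666.08 + $4,162.68 = $7,866.84
Monthly = $7,866.84 ÷ 12 = $655.57
Monthly shortage recovery: $857.64 ÷ 12 = $71.47
Adjusted monthly = $655.57 + $71.47 = $727.04

$727.04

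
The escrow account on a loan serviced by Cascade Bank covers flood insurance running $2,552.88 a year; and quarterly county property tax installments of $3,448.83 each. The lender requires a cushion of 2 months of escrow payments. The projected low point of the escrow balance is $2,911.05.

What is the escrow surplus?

Flood insurance: $2,552.88
County property tax: $3,448.83 × 4 = $13,795.32
Total per year = $16,348.20
Monthly escrow = $16,348.20 ÷ 12 = $1,362.35
Required reserve = 2 × $1,362.35 = $2,724.70
Excess over cushion: $2,911.05 − $2,724.70 = $186.35

$186.35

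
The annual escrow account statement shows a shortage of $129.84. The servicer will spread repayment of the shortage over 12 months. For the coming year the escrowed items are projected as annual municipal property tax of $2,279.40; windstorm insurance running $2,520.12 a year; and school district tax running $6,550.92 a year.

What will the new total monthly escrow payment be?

Municipal property tax = $2,279.40 per year
Windstorm insurance = $2,520.12 per year
School district tax = $6,550.92 per year
Annual escrow total = $2,279.40 + $2,520.12 + $6,550.92 = $11,350.44
Monthly escrow = $11,350.44 / 12 = $945.87
Shortage spread = $129.84 / 12 = $10.82/mo
New monthly escrow = $945.87 + $10.82 = $956.69

$956.69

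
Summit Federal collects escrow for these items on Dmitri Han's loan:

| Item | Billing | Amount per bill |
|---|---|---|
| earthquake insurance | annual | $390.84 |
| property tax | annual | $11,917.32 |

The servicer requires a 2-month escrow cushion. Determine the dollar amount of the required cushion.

$2,051.36

Earthquake insurance = $390.84 annually
Property tax = $11,917.32 annually
Combined annual = $12,308.16
Base monthly escrow = $12,308.16 / 12 = $1,025.68
Reserve = 2 × $1,025.68 = $2,051.36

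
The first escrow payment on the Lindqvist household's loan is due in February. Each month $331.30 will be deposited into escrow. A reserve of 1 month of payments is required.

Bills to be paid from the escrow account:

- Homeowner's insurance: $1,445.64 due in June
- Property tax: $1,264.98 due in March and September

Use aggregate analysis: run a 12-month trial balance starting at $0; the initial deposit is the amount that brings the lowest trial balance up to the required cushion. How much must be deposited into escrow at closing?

$1,656.50

Cushion = 1 × $331.30 = $331.30
Trial balance (start $0, +$331.30 each month, − disbursements):
  Feb: +$331.30 → $331.30
  Mar: +$331.30 − $1,264.98 → -$602.38
  Apr: +$331.30 → -$271.08
  May: +$331.30 → $60.22
  Jun: +$331.30 − $1,445.64 → -$1,054.12
  Jul: +$331.30 → -$722.82
  Aug: +$331.30 → -$391.52
  Sep: +$331.30 − $1,264.98 → -$1,325.20
  Oct: +$331.30 → -$993.90
  Nov: +$331.30 → -$662.60
  Dec: +$331.30 → -$331.30
  Jan: +$331.30 → $0.00
Lowest trial balance = -$1,325.20 (Sep)
Initial deposit = cushion − low point = $331.30 − (-$1,325.20) = $1,656.50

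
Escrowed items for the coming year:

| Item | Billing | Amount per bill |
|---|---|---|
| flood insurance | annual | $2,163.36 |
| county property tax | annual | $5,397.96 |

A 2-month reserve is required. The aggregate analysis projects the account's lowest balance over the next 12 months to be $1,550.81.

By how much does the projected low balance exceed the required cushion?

Flood insurance — $2,163.36 per year
County property tax — $5,397.96 per year
Total annual escrow = $2,163.36 + $5,397.96 = $7,561.32
Base monthly escrow = $7,561.32 ÷ 12 = $630.11
Cushion = 2 × $630.11 = $1,260.22
Surplus = $1,550.81 − $1,260.22 = $290.59

$290.59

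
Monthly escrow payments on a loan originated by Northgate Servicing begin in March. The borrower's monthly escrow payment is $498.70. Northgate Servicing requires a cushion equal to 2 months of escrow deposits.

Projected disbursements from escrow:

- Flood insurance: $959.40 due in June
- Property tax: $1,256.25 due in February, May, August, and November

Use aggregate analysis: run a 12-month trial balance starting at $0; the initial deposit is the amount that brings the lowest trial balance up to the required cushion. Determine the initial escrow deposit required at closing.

Cushion = 2 × $498.70 = $997.40
Trial balance (start $0, +$498.70 each month, − disbursements):
  Mar: +$498.70 → $498.70
  Apr: +$498.70 → $997.40
  May: +$498.70 − $1,256.25 → $239.85
  Jun: +$498.70 − $959.40 → -$220.85
  Jul: +$498.70 → $277.85
  Aug: +$498.70 − $1,256.25 → -$479.70
  Sep: +$498.70 → $19.00
  Oct: +$498.70 → $517.70
  Nov: +$498.70 − $1,256.25 → -$239.85
  Dec: +$498.70 → $258.85
  Jan: +$498.70 → $757.55
  Feb: +$498.70 − $1,256.25 → $0.00
Lowest trial balance = -$479.70 (Aug)
Initial deposit = cushion − low point = $997.40 − (-$479.70) = $1,477.10

$1,477.10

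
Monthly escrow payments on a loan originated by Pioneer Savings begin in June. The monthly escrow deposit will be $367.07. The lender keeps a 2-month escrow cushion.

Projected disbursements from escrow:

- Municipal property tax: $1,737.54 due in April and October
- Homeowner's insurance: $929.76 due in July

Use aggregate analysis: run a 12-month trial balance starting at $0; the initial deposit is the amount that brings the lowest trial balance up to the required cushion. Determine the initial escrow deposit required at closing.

Cushion = 2 × $367.07 = $734.14
Trial balance (start $0, +$367.07 each month, − disbursements):
  Jun: +$367.07 → $367.07
  Jul: +$367.07 − $929.76 → -$195.62
  Aug: +$367.07 → $171.45
  Sep: +$367.07 → $538.52
  Oct: +$367.07 − $1,737.54 → -$831.95
  Nov: +$367.07 → -$464.88
  Dec: +$367.07 → -$97.81
  Jan: +$367.07 → $269.26
  Feb: +$367.07 → $636.33
  Mar: +$367.07 → $1,003.40
  Apr: +$367.07 − $1,737.54 → -$367.07
  May: +$367.07 → $0.00
Lowest trial balance = -$831.95 (Oct)
Initial deposit = cushion − low point = $734.14 − (-$831.95) = $1,566.09

$1,566.09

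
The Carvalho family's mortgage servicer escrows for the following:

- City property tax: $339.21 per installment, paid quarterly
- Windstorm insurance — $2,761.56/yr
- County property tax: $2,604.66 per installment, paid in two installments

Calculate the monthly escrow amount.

$777.31

City property tax — $339.21 × 4 = $1,356.84 per year
Windstorm insurance — $2,761.56 per year
County property tax — $2,604.66 × 2 = $5,209.32 per year
Total annual escrow = $1,356.84 + $2,761.56 + $5,209.32 = $9,327.72
Base monthly escrow = $9,327.72 / 12 = $777.31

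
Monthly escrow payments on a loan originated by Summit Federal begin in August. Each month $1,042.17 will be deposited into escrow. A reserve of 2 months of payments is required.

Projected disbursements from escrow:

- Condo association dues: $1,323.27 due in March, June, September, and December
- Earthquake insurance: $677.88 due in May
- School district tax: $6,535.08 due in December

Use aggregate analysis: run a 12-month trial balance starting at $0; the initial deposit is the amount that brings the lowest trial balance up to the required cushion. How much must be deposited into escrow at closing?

Cushion = 2 × $1,042.17 = $2,084.34
Trial balance (start $0, +$1,042.17 each month, − disbursements):
  Aug: +$1,042.17 → $1,042.17
  Sep: +$1,042.17 − $1,323.27 → $761.07
  Oct: +$1,042.17 → $1,803.24
  Nov: +$1,042.17 → $2,845.41
  Dec: +$1,042.17 − $7,858.35 → -$3,970.77
  Jan: +$1,042.17 → -$2,928.60
  Feb: +$1,042.17 → -$1,886.43
  Mar: +$1,042.17 − $1,323.27 → -$2,167.53
  Apr: +$1,042.17 → -$1,125.36
  May: +$1,042.17 − $677.88 → -$761.07
  Jun: +$1,042.17 − $1,323.27 → -$1,042.17
  Jul: +$1,042.17 → $0.00
Lowest trial balance = -$3,970.77 (Dec)
Initial deposit = cushion − low point = $2,084.34 − (-$3,970.77) = $6,055.11

$6,055.11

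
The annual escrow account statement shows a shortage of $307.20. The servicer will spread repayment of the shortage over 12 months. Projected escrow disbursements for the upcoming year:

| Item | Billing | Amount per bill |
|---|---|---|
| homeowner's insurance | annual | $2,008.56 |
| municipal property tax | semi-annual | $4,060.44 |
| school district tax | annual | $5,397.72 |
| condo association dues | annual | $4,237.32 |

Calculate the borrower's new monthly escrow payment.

Homeowner's insurance = $2,008.56/yr
Municipal property tax = $4,060.44 × 2 = $8,120.88/yr
School district tax = $5,397.72/yr
Condo association dues = $4,237.32/yr
Total annual escrow = $2,008.56 + $8,120.88 + $5,397.72 + $4,237.32 = $19,764.48
Base monthly escrow = $19,764.48 / 12 = $1,647.04
Shortage per month = $307.20 ÷ 12 = $25.60
Adjusted monthly = $1,647.04 + $25.60 = $1,672.64

$1,672.64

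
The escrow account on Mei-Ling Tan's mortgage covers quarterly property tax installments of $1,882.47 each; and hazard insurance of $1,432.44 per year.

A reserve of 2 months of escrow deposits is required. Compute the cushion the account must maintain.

Property tax = $1,882.47 × 4 = $7,529.88 annually
Hazard insurance = $1,432.44 annually
Total per year = $7,529.88 + $1,432.44 = $8,962.32
Per month = $8,962.32 ÷ 12 = $746.86
Cushion = 2 × $746.86 = $1,493.72

$1,493.72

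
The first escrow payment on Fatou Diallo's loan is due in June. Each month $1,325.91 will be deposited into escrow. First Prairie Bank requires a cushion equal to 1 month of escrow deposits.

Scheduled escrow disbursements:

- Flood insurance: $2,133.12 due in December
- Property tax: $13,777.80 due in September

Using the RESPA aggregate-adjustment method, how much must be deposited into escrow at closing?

$9,800.07

Cushion = 1 × $1,325.91 = $1,325.91
Trial balance (start $0, +$1,325.91 each month, − disbursements):
  Jun: +$1,325.91 → $1,325.91
  Jul: +$1,325.91 → $2,651.82
  Aug: +$1,325.91 → $3,977.73
  Sep: +$1,325.91 − $13,777.80 → -$8,474.16
  Oct: +$1,325.91 → -$7,148.25
  Nov: +$1,325.91 → -$5,822.34
  Dec: +$1,325.91 − $2,133.12 → -$6,629.55
  Jan: +$1,325.91 → -$5,303.64
  Feb: +$1,325.91 → -$3,977.73
  Mar: +$1,325.91 → -$2,651.82
  Apr: +$1,325.91 → -$1,325.91
  May: +$1,325.91 → $0.00
Lowest trial balance = -$8,474.16 (Sep)
Initial deposit = cushion − low point = $1,325.91 − (-$8,474.16) = $9,800.07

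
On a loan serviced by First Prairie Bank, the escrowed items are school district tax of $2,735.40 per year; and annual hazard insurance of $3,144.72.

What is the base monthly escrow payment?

$490.01

School district tax — $2,735.40/yr
Hazard insurance — $3,144.72/yr
Combined annual = $5,880.12
Base monthly escrow = $5,880.12 ÷ 12 = $490.01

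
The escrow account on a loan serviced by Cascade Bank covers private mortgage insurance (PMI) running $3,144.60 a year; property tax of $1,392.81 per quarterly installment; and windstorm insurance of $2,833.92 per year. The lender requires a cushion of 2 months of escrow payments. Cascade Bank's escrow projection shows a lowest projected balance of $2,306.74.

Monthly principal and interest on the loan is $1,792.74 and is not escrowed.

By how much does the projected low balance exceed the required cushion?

$381.78

Private mortgage insurance (PMI) — $3,144.60
Property tax — $1,392.81 × 4 = $5,571.24
Windstorm insurance — $2,833.92
Total annual escrow = $3,144.60 + $5,571.24 + $2,833.92 = $11,549.76
Base monthly escrow = $11,549.76 / 12 = $962.48
Required cushion = 2 × $962.48 = $1,924.96
Surplus = $2,306.74 − $1,924.96 = $381.78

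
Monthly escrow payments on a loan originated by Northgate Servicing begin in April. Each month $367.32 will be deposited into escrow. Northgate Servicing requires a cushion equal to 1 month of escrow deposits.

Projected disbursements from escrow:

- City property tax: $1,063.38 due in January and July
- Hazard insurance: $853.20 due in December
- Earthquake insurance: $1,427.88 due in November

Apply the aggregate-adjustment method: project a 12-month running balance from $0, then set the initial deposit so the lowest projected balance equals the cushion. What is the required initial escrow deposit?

Cushion = 1 × $367.32 = $367.32
Trial balance (start $0, +$367.32 each month, − disbursements):
  Apr: +$367.32 → $367.32
  May: +$367.32 → $734.64
  Jun: +$367.32 → $1,101.96
  Jul: +$367.32 − $1,063.38 → $405.90
  Aug: +$367.32 → $773.22
  Sep: +$367.32 → $1,140.54
  Oct: +$367.32 → $1,507.86
  Nov: +$367.32 − $1,427.88 → $447.30
  Dec: +$367.32 − $853.20 → -$38.58
  Jan: +$367.32 − $1,063.38 → -$734.64
  Feb: +$367.32 → -$367.32
  Mar: +$367.32 → $0.00
Lowest trial balance = -$734.64 (Jan)
Initial deposit = cushion − low point = $367.32 − (-$734.64) = $1,101.96

$1,101.96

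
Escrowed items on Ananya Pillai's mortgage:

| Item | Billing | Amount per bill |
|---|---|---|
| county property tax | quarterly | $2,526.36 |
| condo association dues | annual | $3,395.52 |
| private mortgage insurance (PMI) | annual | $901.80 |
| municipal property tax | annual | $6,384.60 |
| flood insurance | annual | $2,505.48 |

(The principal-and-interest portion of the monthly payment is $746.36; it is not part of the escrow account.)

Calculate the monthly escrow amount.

$1,941.07

County property tax — $2,526.36 × 4 = $10,105.44/yr
Condo association dues — $3,395.52/yr
Private mortgage insurance (PMI) — $901.80/yr
Municipal property tax — $6,384.60/yr
Flood insurance — $2,505.48/yr
Annual escrow total = $10,105.44 + $3,395.52 + $901.80 + $6,384.60 + $2,505.48 = $23,292.84
Monthly = $23,292.84 / 12 = $1,941.07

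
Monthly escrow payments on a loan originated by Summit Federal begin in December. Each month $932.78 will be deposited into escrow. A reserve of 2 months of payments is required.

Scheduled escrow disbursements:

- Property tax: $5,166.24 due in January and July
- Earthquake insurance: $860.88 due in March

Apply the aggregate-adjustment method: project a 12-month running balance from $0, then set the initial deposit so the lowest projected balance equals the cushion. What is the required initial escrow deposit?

Cushion = 2 × $932.78 = $1,865.56
Trial balance (start $0, +$932.78 each month, − disbursements):
  Dec: +$932.78 → $932.78
  Jan: +$932.78 − $5,166.24 → -$3,300.68
  Feb: +$932.78 → -$2,367.90
  Mar: +$932.78 − $860.88 → -$2,296.00
  Apr: +$932.78 → -$1,363.22
  May: +$932.78 → -$430.44
  Jun: +$932.78 → $502.34
  Jul: +$932.78 − $5,166.24 → -$3,731.12
  Aug: +$932.78 → -$2,798.34
  Sep: +$932.78 → -$1,865.56
  Oct: +$932.78 → -$932.78
  Nov: +$932.78 → $0.00
Lowest trial balance = -$3,731.12 (Jul)
Initial deposit = cushion − low point = $1,865.56 − (-$3,731.12) = $5,596.68

$5,596.68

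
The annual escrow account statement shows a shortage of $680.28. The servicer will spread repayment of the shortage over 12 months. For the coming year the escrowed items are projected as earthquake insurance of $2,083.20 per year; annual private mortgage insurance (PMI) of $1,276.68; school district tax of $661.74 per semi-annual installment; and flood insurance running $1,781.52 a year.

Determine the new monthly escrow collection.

Earthquake insurance = $2,083.20 per year
Private mortgage insurance (PMI) = $1,276.68 per year
School district tax = $661.74 × 2 = $1,323.48 per year
Flood insurance = $1,781.52 per year
Total per year = $2,083.20 + $1,276.68 + $1,323.48 + $1,781.52 = $6,464.88
Per month = $6,464.88 ÷ 12 = $538.74
Monthly shortage recovery: $680.28 ÷ 12 = $56.69
New monthly escrow = $538.74 + $56.69 = $595.43

$595.43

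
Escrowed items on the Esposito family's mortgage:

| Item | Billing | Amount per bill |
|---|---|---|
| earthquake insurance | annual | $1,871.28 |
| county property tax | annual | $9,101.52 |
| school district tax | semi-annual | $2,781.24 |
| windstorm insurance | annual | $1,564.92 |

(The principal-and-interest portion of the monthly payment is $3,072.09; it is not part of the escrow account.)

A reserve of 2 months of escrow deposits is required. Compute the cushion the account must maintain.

$3,016.70

Earthquake insurance — $1,871.28 per year
County property tax — $9,101.52 per year
School district tax — $2,781.24 × 2 = $5,562.48 per year
Windstorm insurance — $1,564.92 per year
Total per year = $1,871.28 + $9,101.52 + $5,562.48 + $1,564.92 = $18,100.20
Per month = $18,100.20 / 12 = $1,508.35
Cushion = 2 × $1,508.35 = $3,016.70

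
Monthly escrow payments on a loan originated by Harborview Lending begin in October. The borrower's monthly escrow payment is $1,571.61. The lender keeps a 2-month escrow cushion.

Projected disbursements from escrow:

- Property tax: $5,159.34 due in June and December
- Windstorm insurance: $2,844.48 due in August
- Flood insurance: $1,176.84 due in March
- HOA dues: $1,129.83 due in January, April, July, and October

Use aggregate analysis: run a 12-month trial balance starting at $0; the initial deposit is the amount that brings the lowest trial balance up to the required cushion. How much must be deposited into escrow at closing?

Cushion = 2 × $1,571.61 = $3,143.22
Trial balance (start $0, +$1,571.61 each month, − disbursements):
  Oct: +$1,571.61 − $1,129.83 → $441.78
  Nov: +$1,571.61 → $2,013.39
  Dec: +$1,571.61 − $5,159.34 → -$1,574.34
  Jan: +$1,571.61 − $1,129.83 → -$1,132.56
  Feb: +$1,571.61 → $439.05
  Mar: +$1,571.61 − $1,176.84 → $833.82
  Apr: +$1,571.61 − $1,129.83 → $1,275.60
  May: +$1,571.61 → $2,847.21
  Jun: +$1,571.61 − $5,159.34 → -$740.52
  Jul: +$1,571.61 − $1,129.83 → -$298.74
  Aug: +$1,571.61 − $2,844.48 → -$1,571.61
  Sep: +$1,571.61 → $0.00
Lowest trial balance = -$1,574.34 (Dec)
Initial deposit = cushion − low point = $3,143.22 − (-$1,574.34) = $4,717.56

$4,717.56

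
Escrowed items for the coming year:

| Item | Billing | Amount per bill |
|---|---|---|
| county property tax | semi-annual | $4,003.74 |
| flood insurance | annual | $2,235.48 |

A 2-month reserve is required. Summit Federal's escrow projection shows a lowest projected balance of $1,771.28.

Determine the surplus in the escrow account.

County property tax: $4,003.74 × 2 = $8,007.48 annually
Flood insurance: $2,235.48 annually
Total annual escrow = $8,007.48 + $2,235.48 = $10,242.96
Base monthly escrow = $10,242.96 ÷ 12 = $853.58
Required reserve = 2 × $853.58 = $1,707.16
Excess over cushion: $1,771.28 − $1,707.16 = $64.12

$64.12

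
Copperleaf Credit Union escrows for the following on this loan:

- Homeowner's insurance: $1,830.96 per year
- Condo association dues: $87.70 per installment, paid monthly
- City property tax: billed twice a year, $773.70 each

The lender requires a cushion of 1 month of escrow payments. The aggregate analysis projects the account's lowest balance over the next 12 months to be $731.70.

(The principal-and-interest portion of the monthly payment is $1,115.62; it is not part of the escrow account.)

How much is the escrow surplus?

Homeowner's insurance = $1,830.96 annually
Condo association dues = $87.70 × 12 = $1,052.40 annually
City property tax = $773.70 × 2 = $1,547.40 annually
Total annual escrow = $1,830.96 + $1,052.40 + $1,547.40 = $4,430.76
Monthly escrow = $4,430.76 / 12 = $369.23
Cushion = 1 × $369.23 = $369.23
Excess over cushion: $731.70 − $369.23 = $362.47

$362.47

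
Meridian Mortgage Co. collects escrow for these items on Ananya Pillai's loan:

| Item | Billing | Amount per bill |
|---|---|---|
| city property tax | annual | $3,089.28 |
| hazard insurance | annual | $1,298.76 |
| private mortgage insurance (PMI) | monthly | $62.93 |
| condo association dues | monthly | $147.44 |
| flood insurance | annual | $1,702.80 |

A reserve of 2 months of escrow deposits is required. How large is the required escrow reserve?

City property tax — $3,089.28
Hazard insurance — $1,298.76
Private mortgage insurance (PMI) — $62.93 × 12 = $755.16
Condo association dues — $147.44 × 12 = $1,769.28
Flood insurance — $1,702.80
Total annual escrow = $3,089.28 + $1,298.76 + $755.16 + $1,769.28 + $1,702.80 = $8,615.28
Monthly escrow = $8,615.28 / 12 = $717.94
Reserve = 2 × $717.94 = $1,435.88

$1,435.88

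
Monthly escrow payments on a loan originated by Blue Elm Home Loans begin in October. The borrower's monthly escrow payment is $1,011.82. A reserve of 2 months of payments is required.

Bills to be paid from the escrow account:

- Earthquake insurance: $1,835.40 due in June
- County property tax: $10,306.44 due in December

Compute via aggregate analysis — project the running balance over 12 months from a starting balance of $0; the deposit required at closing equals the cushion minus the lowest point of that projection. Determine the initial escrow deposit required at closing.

$9,294.62

Cushion = 2 × $1,011.82 = $2,023.64
Trial balance (start $0, +$1,011.82 each month, − disbursements):
  Oct: +$1,011.82 → $1,011.82
  Nov: +$1,011.82 → $2,023.64
  Dec: +$1,011.82 − $10,306.44 → -$7,270.98
  Jan: +$1,011.82 → -$6,259.16
  Feb: +$1,011.82 → -$5,247.34
  Mar: +$1,011.82 → -$4,235.52
  Apr: +$1,011.82 → -$3,223.70
  May: +$1,011.82 → -$2,211.88
  Jun: +$1,011.82 − $1,835.40 → -$3,035.46
  Jul: +$1,011.82 → -$2,023.64
  Aug: +$1,011.82 → -$1,011.82
  Sep: +$1,011.82 → $0.00
Lowest trial balance = -$7,270.98 (Dec)
Initial deposit = cushion − low point = $2,023.64 − (-$7,270.98) = $9,294.62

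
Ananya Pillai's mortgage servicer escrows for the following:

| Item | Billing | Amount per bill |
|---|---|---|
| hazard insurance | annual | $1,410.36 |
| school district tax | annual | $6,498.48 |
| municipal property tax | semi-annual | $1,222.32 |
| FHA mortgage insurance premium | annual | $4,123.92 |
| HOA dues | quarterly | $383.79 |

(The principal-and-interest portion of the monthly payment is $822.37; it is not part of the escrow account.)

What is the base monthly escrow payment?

Hazard insurance = $1,410.36/yr
School district tax = $6,498.48/yr
Municipal property tax = $1,222.32 × 2 = $2,444.64/yr
FHA mortgage insurance premium = $4,123.92/yr
HOA dues = $383.79 × 4 = $1,535.16/yr
Yearly total = $1,410.36 + $6,498.48 + $2,444.64 + $4,123.92 + $1,535.16 = $16,012.56
Per month = $16,012.56 / 12 = $1,334.38

$1,334.38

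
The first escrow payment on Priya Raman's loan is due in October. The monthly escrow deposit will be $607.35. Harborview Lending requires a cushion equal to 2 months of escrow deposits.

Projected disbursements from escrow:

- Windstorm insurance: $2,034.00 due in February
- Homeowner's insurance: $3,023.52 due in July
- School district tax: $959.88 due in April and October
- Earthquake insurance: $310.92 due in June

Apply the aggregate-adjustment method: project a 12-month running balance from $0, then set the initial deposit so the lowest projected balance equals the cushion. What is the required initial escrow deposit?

Cushion = 2 × $607.35 = $1,214.70
Trial balance (start $0, +$607.35 each month, − disbursements):
  Oct: +$607.35 − $959.88 → -$352.53
  Nov: +$607.35 → $254.82
  Dec: +$607.35 → $862.17
  Jan: +$607.35 → $1,469.52
  Feb: +$607.35 − $2,034.00 → $42.87
  Mar: +$607.35 → $650.22
  Apr: +$607.35 − $959.88 → $297.69
  May: +$607.35 → $905.04
  Jun: +$607.35 − $310.92 → $1,201.47
  Jul: +$607.35 − $3,023.52 → -$1,214.70
  Aug: +$607.35 → -$607.35
  Sep: +$607.35 → $0.00
Lowest trial balance = -$1,214.70 (Jul)
Initial deposit = cushion − low point = $1,214.70 − (-$1,214.70) = $2,429.40

$2,429.40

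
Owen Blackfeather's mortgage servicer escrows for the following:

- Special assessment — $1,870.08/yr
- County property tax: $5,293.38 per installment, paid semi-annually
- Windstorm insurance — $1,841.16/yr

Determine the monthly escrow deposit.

Special assessment = $1,870.08 per year
County property tax = $5,293.38 × 2 = $10,586.76 per year
Windstorm insurance = $1,841.16 per year
Total annual escrow = $1,870.08 + $10,586.76 + $1,841.16 = $14,298.00
Monthly escrow = $14,298.00 ÷ 12 = $1,191.50

$1,191.50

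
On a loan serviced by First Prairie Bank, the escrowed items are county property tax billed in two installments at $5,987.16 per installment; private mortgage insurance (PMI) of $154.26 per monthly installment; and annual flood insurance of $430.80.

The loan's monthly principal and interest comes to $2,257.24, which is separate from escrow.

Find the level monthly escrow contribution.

County property tax: $5,987.16 × 2 = $11,974.32 annually
Private mortgage insurance (PMI): $154.26 × 12 = $1,851.12 annually
Flood insurance: $430.80 annually
Total annual escrow = $11,974.32 + $1,851.12 + $430.80 = $14,256.24
Monthly escrow = $14,256.24 / 12 = $1,188.02

$1,188.02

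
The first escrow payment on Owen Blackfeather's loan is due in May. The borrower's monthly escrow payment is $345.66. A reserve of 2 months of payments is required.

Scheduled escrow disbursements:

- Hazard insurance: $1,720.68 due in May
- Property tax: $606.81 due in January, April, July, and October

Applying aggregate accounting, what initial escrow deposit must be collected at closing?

$2,066.34

Cushion = 2 × $345.66 = $691.32
Trial balance (start $0, +$345.66 each month, − disbursements):
  May: +$345.66 − $1,720.68 → -$1,375.02
  Jun: +$345.66 → -$1,029.36
  Jul: +$345.66 − $606.81 → -$1,290.51
  Aug: +$345.66 → -$944.85
  Sep: +$345.66 → -$599.19
  Oct: +$345.66 − $606.81 → -$860.34
  Nov: +$345.66 → -$514.68
  Dec: +$345.66 → -$169.02
  Jan: +$345.66 − $606.81 → -$430.17
  Feb: +$345.66 → -$84.51
  Mar: +$345.66 → $261.15
  Apr: +$345.66 − $606.81 → $0.00
Lowest trial balance = -$1,375.02 (May)
Initial deposit = cushion − low point = $691.32 − (-$1,375.02) = $2,066.34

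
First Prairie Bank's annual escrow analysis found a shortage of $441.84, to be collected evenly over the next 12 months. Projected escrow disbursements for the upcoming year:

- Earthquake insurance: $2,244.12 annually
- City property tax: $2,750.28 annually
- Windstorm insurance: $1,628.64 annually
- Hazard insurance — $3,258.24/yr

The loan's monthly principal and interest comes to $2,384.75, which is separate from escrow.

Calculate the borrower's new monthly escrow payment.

$860.26

Earthquake insurance — $2,244.12
City property tax — $2,750.28
Windstorm insurance — $1,628.64
Hazard insurance — $3,258.24
Total annual escrow = $2,244.12 + $2,750.28 + $1,628.64 + $3,258.24 = $9,881.28
Monthly = $9,881.28 / 12 = $823.44
Monthly shortage recovery: $441.84 ÷ 12 = $36.82
Adjusted monthly = $823.44 + $36.82 = $860.26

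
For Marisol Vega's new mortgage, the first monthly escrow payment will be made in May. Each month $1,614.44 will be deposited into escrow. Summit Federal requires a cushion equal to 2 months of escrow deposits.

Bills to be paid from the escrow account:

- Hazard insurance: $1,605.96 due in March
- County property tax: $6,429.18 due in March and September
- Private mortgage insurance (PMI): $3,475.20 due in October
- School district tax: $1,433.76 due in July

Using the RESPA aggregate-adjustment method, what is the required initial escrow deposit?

Cushion = 2 × $1,614.44 = $3,228.88
Trial balance (start $0, +$1,614.44 each month, − disbursements):
  May: +$1,614.44 → $1,614.44
  Jun: +$1,614.44 → $3,228.88
  Jul: +$1,614.44 − $1,433.76 → $3,409.56
  Aug: +$1,614.44 → $5,024.00
  Sep: +$1,614.44 − $6,429.18 → $209.26
  Oct: +$1,614.44 − $3,475.20 → -$1,651.50
  Nov: +$1,614.44 → -$37.06
  Dec: +$1,614.44 → $1,577.38
  Jan: +$1,614.44 → $3,191.82
  Feb: +$1,614.44 → $4,806.26
  Mar: +$1,614.44 − $8,035.14 → -$1,614.44
  Apr: +$1,614.44 → $0.00
Lowest trial balance = -$1,651.50 (Oct)
Initial deposit = cushion − low point = $3,228.88 − (-$1,651.50) = $4,880.38

$4,880.38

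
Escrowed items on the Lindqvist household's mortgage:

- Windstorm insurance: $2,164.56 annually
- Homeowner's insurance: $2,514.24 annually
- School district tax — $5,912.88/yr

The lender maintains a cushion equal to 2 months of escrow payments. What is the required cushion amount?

$1,765.28

Windstorm insurance = $2,164.56/yr
Homeowner's insurance = $2,514.24/yr
School district tax = $5,912.88/yr
Annual escrow total = $2,164.56 + $2,514.24 + $5,912.88 = $10,591.68
Monthly = $10,591.68 ÷ 12 = $882.64
Reserve = 2 × $882.64 = $1,765.28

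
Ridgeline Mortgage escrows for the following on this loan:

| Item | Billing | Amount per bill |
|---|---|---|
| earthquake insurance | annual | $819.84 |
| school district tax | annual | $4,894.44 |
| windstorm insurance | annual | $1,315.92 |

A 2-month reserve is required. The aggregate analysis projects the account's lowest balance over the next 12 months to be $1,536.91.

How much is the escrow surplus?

Earthquake insurance — $819.84 per year
School district tax — $4,894.44 per year
Windstorm insurance — $1,315.92 per year
Yearly total = $819.84 + $4,894.44 + $1,315.92 = $7,030.20
Per month = $7,030.20 / 12 = $585.85
Required reserve = 2 × $585.85 = $1,171.70
Excess over cushion: $1,536.91 − $1,171.70 = $365.21

$365.21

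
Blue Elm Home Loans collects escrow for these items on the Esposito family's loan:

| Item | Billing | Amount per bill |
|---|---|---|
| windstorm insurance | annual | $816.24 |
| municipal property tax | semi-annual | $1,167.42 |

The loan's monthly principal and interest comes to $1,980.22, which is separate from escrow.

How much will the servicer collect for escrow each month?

Windstorm insurance — $816.24 per year
Municipal property tax — $1,167.42 × 2 = $2,334.84 per year
Yearly total = $816.24 + $2,334.84 = $3,151.08
Per month = $3,151.08 / 12 = $262.59

$262.59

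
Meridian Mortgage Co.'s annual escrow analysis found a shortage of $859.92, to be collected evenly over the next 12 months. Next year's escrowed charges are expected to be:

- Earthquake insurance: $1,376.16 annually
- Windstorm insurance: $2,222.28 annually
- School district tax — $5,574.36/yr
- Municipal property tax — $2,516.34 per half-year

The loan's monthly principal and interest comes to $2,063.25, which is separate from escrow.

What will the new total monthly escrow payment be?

Earthquake insurance = $1,376.16
Windstorm insurance = $2,222.28
School district tax = $5,574.36
Municipal property tax = $2,516.34 × 2 = $5,032.68
Total per year = $1,376.16 + $2,222.28 + $5,574.36 + $5,032.68 = $14,205.48
Monthly escrow = $14,205.48 / 12 = $1,183.79
Shortage spread = $859.92 / 12 = $71.66/mo
New monthly escrow = $1,183.79 + $71.66 = $1,255.45

$1,255.45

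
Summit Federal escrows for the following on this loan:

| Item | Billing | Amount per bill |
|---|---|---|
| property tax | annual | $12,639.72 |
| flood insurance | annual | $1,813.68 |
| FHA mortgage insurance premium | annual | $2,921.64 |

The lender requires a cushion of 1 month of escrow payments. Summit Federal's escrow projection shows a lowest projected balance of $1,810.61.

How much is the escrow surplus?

$362.69

Property tax — $12,639.72/yr
Flood insurance — $1,813.68/yr
FHA mortgage insurance premium — $2,921.64/yr
Annual escrow total = $17,375.04
Per month = $17,375.04 / 12 = $1,447.92
Required reserve = 1 × $1,447.92 = $1,447.92
Excess over cushion: $1,810.61 − $1,447.92 = $362.69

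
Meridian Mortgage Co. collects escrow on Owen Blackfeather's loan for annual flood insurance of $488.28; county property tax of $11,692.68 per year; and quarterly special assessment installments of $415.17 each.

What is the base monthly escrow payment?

$1,153.47

Flood insurance: $488.28/yr
County property tax: $11,692.68/yr
Special assessment: $415.17 × 4 = $1,660.68/yr
Annual escrow total = $13,841.64
Monthly escrow = $13,841.64 / 12 = $1,153.47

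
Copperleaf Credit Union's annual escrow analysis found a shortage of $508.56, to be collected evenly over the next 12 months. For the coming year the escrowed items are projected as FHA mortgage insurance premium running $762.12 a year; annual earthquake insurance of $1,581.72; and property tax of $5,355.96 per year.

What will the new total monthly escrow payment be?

$684.03

FHA mortgage insurance premium: $762.12 per year
Earthquake insurance: $1,581.72 per year
Property tax: $5,355.96 per year
Total per year = $762.12 + $1,581.72 + $5,355.96 = $7,699.80
Base monthly escrow = $7,699.80 / 12 = $641.65
Monthly shortage recovery: $508.56 / 12 = $42.38
New monthly escrow = $641.65 + $42.38 = $684.03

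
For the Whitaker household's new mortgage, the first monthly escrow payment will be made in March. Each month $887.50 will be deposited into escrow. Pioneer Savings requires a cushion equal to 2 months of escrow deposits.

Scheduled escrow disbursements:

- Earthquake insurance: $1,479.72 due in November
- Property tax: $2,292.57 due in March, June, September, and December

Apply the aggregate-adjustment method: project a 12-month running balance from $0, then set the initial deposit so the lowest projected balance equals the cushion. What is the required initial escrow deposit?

Cushion = 2 × $887.50 = $1,775.00
Trial balance (start $0, +$887.50 each month, − disbursements):
  Mar: +$887.50 − $2,292.57 → -$1,405.07
  Apr: +$887.50 → -$517.57
  May: +$887.50 → $369.93
  Jun: +$887.50 − $2,292.57 → -$1,035.14
  Jul: +$887.50 → -$147.64
  Aug: +$887.50 → $739.86
  Sep: +$887.50 − $2,292.57 → -$665.21
  Oct: +$887.50 → $222.29
  Nov: +$887.50 − $1,479.72 → -$369.93
  Dec: +$887.50 − $2,292.57 → -$1,775.00
  Jan: +$887.50 → -$887.50
  Feb: +$887.50 → $0.00
Lowest trial balance = -$1,775.00 (Dec)
Initial deposit = cushion − low point = $1,775.00 − (-$1,775.00) = $3,550.00

$3,550.00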